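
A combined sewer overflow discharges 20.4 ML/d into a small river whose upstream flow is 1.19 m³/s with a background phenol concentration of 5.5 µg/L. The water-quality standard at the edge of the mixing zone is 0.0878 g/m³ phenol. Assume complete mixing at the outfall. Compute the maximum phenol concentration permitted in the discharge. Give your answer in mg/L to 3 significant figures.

0.503 mg/L

20.4 ML/d = 0.2361 m³/s.
5.5 µg/L = 0.0055 mg/L.
Mass balance: 0.0878·1.426 = 0.2361·Cₑ + 1.19·0.0055.
Cₑ = (0.1252 − 0.006545) / 0.2361 = 0.5026 mg/L.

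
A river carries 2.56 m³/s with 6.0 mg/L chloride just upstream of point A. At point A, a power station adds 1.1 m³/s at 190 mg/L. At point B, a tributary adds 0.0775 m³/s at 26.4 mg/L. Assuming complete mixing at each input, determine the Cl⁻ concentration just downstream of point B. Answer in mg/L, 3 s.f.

60.6 mg/L

After input A: C = (2.56·6 + 1.1·190) / 3.66 = 61.3 mg/L.
After input B: C = (3.66·61.3 + 0.0775·26.4) / 3.738 = 60.58 mg/L.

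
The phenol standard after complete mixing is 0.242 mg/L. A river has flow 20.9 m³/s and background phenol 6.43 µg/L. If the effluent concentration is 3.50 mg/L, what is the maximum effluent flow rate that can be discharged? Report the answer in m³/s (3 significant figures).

1.51 m³/s

6.43 µg/L = 0.00643 mg/L.
Mass balance at complete mixing: C_std·(Q_w + Q_r) = Q_w·C_e + Q_r·C_b.
Rearranging, Q_w = Q_r·(C_std − C_b)/(C_e − C_std) = 20.9·(0.242 − 0.00643) / (3.5 − 0.242) = 1.511 m³/s.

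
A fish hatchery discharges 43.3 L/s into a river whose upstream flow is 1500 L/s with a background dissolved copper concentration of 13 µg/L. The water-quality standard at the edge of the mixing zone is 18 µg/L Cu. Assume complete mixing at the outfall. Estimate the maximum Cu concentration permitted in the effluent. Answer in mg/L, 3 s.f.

0.191 mg/L

43.3 L/s = 0.0433 m³/s.
1500 L/s = 1.5 m³/s.
13 µg/L = 0.013 mg/L.
18 µg/L = 0.018 mg/L.
Mass balance: 0.018·1.543 = 0.0433·Cₑ + 1.5·0.013.
Cₑ = (0.02778 − 0.0195) / 0.0433 = 0.1912 mg/L.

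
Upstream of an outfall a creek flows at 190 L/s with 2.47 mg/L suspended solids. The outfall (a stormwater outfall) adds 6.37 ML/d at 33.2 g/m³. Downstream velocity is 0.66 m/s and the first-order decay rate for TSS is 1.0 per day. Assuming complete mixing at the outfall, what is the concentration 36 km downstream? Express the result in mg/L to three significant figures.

5.88 mg/L

6.37 ML/d = 0.07373 m³/s.
190 L/s = 0.19 m³/s.
After complete mixing, C₀ = (0.07373·33.2 + 0.19·2.47) / 0.2637 = 11.06 mg/L.
Travel time t = 3.6e+04 m / 0.66 m/s = 5.455e+04 s = 0.6313 d.
C = 11.06·exp(−1.0·0.6313) = 11.06·0.5319 = 5.883 mg/L.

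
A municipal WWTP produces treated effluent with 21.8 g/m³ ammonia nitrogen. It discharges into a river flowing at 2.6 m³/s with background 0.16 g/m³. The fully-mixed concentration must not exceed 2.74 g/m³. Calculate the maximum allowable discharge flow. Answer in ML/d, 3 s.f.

30.4 ML/d

Mass balance at complete mixing: C_std·(Q_w + Q_r) = Q_w·C_e + Q_r·C_b.
Rearranging, Q_w = Q_r·(C_std − C_b)/(C_e − C_std) = 2.6·(2.74 − 0.16) / (21.8 − 2.74) = 0.3519 m³/s.
= 30.41 ML/d.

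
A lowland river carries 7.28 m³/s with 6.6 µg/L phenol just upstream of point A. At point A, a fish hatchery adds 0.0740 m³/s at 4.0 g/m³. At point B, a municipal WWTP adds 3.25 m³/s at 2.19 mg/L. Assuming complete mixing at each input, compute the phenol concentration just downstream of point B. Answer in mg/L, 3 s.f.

0.704 mg/L

6.6 µg/L = 0.0066 mg/L.
After input A: C = (7.28·0.0066 + 0.074·4) / 7.354 = 0.04678 mg/L.
After input B: C = (7.354·0.04678 + 3.25·2.19) / 10.6 = 0.7037 mg/L.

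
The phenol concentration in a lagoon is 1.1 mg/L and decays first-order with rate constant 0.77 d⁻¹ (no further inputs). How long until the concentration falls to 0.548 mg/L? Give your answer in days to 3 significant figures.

t = ln(C₀/C)/k = ln(1.1/0.548)/0.77 = 0.6968/0.77 = 0.9049 d.

0.905 d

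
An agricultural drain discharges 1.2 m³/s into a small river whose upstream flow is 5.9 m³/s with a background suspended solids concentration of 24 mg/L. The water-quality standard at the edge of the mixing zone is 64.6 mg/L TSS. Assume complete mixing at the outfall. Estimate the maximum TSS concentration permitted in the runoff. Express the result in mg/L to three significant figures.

264 mg/L

Mass balance: 64.6·7.1 = 1.2·Cₑ + 5.9·24.
Cₑ = (458.7 − 141.6) / 1.2 = 264.2 mg/L.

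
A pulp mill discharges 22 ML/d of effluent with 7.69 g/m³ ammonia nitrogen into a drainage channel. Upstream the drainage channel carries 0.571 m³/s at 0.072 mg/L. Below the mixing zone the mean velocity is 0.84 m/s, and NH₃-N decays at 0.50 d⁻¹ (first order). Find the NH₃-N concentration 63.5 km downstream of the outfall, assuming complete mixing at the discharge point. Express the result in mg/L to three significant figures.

22 ML/d = 0.2546 m³/s.
After complete mixing, C₀ = (0.2546·7.69 + 0.571·0.072) / 0.8256 = 2.421 mg/L.
Travel time t = 6.35e+04 m / 0.84 m/s = 7.56e+04 s = 0.8749 d.
C = 2.421·exp(−0.50·0.8749) = 2.421·0.6457 = 1.563 mg/L.

1.56 mg/L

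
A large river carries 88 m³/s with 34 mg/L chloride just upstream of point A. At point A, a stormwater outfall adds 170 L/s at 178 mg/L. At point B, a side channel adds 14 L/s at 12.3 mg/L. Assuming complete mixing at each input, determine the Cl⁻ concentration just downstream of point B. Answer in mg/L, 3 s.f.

170 L/s = 0.17 m³/s.
After input A: C = (88·34 + 0.17·178) / 88.17 = 34.28 mg/L.
14 L/s = 0.014 m³/s.
After input B: C = (88.17·34.28 + 0.014·12.3) / 88.18 = 34.27 mg/L.

34.3 mg/L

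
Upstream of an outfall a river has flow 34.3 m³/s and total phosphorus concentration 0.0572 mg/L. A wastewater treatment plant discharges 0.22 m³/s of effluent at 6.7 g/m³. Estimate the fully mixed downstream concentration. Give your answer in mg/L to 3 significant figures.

Conservation of mass across the mixing zone: C = (0.22·6.7 + 34.3·0.0572) / (0.22 + 34.3) = 3.436/34.52 = 0.09954 mg/L.

0.0995 mg/L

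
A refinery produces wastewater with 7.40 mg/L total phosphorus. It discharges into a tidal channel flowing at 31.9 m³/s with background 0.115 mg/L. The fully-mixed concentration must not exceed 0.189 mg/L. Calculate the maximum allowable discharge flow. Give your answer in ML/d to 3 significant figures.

28.3 ML/d

Mass balance at complete mixing: C_std·(Q_w + Q_r) = Q_w·C_e + Q_r·C_b.
Rearranging, Q_w = Q_r·(C_std − C_b)/(C_e − C_std) = 31.9·(0.189 − 0.115) / (7.4 − 0.189) = 0.3274 m³/s.
= 28.28 ML/d.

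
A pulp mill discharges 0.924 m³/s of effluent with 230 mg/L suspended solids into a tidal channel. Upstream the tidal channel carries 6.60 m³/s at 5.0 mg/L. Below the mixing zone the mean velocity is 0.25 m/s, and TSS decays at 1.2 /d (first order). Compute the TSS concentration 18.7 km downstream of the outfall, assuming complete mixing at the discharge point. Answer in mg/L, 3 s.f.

11.5 mg/L

After complete mixing, C₀ = (0.924·230 + 6.6·5) / 7.524 = 32.63 mg/L.
Travel time t = 1.87e+04 m / 0.25 m/s = 7.48e+04 s = 0.8657 d.
C = 32.63·exp(−1.2·0.8657) = 32.63·0.3538 = 11.55 mg/L.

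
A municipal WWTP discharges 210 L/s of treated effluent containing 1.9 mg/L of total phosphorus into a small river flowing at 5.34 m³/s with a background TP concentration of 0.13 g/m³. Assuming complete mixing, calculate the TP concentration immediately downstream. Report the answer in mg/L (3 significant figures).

0.197 mg/L

210 L/s = 0.21 m³/s.
Flow-weighted mixing gives C = (0.21·1.9 + 5.34·0.13) / (0.21 + 5.34) = 1.093/5.55 = 0.197 mg/L.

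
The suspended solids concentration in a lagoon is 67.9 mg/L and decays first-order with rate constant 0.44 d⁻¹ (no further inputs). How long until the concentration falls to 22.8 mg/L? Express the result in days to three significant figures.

2.48 d

t = ln(C₀/C)/k = ln(67.9/22.8)/0.44 = 1.091/0.44 = 2.48 d.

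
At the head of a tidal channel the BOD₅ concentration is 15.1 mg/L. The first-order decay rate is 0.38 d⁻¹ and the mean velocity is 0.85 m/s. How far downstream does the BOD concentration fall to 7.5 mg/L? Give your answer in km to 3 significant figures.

From C = C₀·e^(−kt), t = ln(C₀/C)/k = ln(15.1/7.5)/0.38 = 0.6998/0.38 = 1.842 d.
Distance = v·t = 0.85 m/s × 1.591e+05 s = 1.352e+05 m = 135.2 km.

135 km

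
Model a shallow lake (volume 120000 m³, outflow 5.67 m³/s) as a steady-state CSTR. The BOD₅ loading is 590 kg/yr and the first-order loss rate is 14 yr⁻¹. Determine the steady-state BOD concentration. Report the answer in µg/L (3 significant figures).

3.27 µg/L

Outflow Q = 5.67 m³/s × 3.156e+07 s/yr = 1.789e+08 m³/yr.
Steady-state CSTR mass balance: W = Q·C + k·V·C, so C = W/(Q + kV).
Q + kV = 1.789e+08 + 14·120000 = 1.806e+08 m³/yr.
C = 590/1.806e+08 = 3.267e-06 kg/m³ = 0.003267 mg/L = 3.267 µg/L.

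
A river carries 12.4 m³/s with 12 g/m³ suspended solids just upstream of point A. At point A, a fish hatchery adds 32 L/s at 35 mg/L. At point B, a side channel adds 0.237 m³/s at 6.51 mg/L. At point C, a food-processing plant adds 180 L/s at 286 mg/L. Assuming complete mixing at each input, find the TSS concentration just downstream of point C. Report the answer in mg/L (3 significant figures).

15.8 mg/L

32 L/s = 0.032 m³/s.
After input A: C = (12.4·12 + 0.032·35) / 12.43 = 12.06 mg/L.
After input B: C = (12.43·12.06 + 0.237·6.51) / 12.67 = 11.96 mg/L.
180 L/s = 0.18 m³/s.
After input C: C = (12.67·11.96 + 0.18·286) / 12.85 = 15.79 mg/L.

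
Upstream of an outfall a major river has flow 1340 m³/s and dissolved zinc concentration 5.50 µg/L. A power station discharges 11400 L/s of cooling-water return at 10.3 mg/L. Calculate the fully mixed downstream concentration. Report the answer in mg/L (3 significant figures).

11400 L/s = 11.4 m³/s.
5.50 µg/L = 0.0055 mg/L.
Flow-weighted mixing gives C = (11.4·10.3 + 1340·0.0055) / (11.4 + 1340) = 124.8/1351 = 0.09234 mg/L.

0.0923 mg/L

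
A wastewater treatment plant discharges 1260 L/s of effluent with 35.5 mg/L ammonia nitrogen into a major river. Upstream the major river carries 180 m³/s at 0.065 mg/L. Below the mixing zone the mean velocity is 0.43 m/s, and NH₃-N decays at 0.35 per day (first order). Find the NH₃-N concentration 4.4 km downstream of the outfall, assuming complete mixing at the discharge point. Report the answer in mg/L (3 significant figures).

1260 L/s = 1.26 m³/s.
After complete mixing, C₀ = (1.26·35.5 + 180·0.065) / 181.3 = 0.3113 mg/L.
Travel time t = 4400 m / 0.43 m/s = 1.023e+04 s = 0.1184 d.
C = 0.3113·exp(−0.35·0.1184) = 0.3113·0.9594 = 0.2987 mg/L.

0.299 mg/L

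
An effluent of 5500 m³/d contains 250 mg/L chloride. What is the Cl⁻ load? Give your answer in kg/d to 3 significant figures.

5500 m³/d = 0.06366 m³/s.
Mass flux = Q·C = 0.06366 m³/s × 250 g/m³ = 15.91 g/s.
= 15.91 g/s × 86.4 = 1375 kg/d.

1370 kg/d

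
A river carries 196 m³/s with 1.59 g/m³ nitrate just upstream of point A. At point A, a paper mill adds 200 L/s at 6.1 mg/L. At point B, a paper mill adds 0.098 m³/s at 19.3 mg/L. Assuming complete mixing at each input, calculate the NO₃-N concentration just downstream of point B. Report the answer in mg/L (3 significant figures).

1.60 mg/L

200 L/s = 0.2 m³/s.
After input A: C = (196·1.59 + 0.2·6.1) / 196.2 = 1.595 mg/L.
After input B: C = (196.2·1.595 + 0.098·19.3) / 196.3 = 1.603 mg/L.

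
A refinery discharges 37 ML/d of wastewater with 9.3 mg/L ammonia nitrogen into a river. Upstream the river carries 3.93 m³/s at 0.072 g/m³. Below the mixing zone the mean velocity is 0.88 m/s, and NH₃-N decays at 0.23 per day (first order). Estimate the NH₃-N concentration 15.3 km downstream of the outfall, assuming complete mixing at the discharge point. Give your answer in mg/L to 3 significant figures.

37 ML/d = 0.4282 m³/s.
After complete mixing, C₀ = (0.4282·9.3 + 3.93·0.072) / 4.358 = 0.9787 mg/L.
Travel time t = 1.53e+04 m / 0.88 m/s = 1.739e+04 s = 0.2012 d.
C = 0.9787·exp(−0.23·0.2012) = 0.9787·0.9548 = 0.9345 mg/L.

0.934 mg/L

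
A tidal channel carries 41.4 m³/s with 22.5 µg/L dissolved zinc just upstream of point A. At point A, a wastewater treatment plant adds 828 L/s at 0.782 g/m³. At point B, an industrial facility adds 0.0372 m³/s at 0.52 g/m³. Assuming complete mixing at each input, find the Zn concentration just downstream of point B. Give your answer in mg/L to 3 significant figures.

22.5 µg/L = 0.0225 mg/L.
828 L/s = 0.828 m³/s.
After input A: C = (41.4·0.0225 + 0.828·0.782) / 42.23 = 0.03739 mg/L.
After input B: C = (42.23·0.03739 + 0.0372·0.52) / 42.27 = 0.03782 mg/L.

0.0378 mg/L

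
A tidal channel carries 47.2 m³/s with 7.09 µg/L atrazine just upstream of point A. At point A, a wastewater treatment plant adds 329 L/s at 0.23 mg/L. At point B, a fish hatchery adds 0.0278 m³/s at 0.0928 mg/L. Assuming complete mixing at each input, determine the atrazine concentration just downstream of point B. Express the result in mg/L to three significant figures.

0.00868 mg/L

7.09 µg/L = 0.00709 mg/L.
329 L/s = 0.329 m³/s.
After input A: C = (47.2·0.00709 + 0.329·0.23) / 47.53 = 0.008633 mg/L.
After input B: C = (47.53·0.008633 + 0.0278·0.0928) / 47.56 = 0.008682 mg/L.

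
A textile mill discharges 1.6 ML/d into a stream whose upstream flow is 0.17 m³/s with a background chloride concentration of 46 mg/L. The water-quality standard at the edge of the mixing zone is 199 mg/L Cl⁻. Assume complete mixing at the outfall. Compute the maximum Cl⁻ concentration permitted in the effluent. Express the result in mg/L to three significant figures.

1.6 ML/d = 0.01852 m³/s.
Mass balance: 199·0.1885 = 0.01852·Cₑ + 0.17·46.
Cₑ = (37.52 − 7.82) / 0.01852 = 1604 mg/L.

1600 mg/L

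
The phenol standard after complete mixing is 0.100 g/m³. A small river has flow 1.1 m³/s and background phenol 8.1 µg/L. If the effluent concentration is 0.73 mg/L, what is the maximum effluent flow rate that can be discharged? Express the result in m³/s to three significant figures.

0.160 m³/s

8.1 µg/L = 0.0081 mg/L.
Mass balance at complete mixing: C_std·(Q_w + Q_r) = Q_w·C_e + Q_r·C_b.
Rearranging, Q_w = Q_r·(C_std − C_b)/(C_e − C_std) = 1.1·(0.1 − 0.0081) / (0.73 − 0.1) = 0.1605 m³/s.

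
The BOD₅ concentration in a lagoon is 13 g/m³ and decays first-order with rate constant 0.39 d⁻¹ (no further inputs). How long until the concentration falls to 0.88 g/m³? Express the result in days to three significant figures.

t = ln(C₀/C)/k = ln(13/0.88)/0.39 = 2.693/0.39 = 6.905 d.

6.90 d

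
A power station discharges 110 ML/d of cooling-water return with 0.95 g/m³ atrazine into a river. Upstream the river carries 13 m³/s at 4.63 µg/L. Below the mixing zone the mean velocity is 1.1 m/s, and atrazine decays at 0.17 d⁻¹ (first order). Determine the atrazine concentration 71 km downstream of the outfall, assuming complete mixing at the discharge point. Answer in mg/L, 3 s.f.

0.0783 mg/L

110 ML/d = 1.273 m³/s.
4.63 µg/L = 0.00463 mg/L.
After complete mixing, C₀ = (1.273·0.95 + 13·0.00463) / 14.27 = 0.08896 mg/L.
Travel time t = 7.1e+04 m / 1.1 m/s = 6.455e+04 s = 0.7471 d.
C = 0.08896·exp(−0.17·0.7471) = 0.08896·0.8807 = 0.07835 mg/L.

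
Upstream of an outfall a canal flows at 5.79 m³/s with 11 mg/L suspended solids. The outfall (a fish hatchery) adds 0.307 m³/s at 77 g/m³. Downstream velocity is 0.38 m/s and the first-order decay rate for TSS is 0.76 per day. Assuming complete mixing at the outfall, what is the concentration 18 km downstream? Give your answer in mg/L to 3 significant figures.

9.44 mg/L

After complete mixing, C₀ = (0.307·77 + 5.79·11) / 6.097 = 14.32 mg/L.
Travel time t = 1.8e+04 m / 0.38 m/s = 4.737e+04 s = 0.5482 d.
C = 14.32·exp(−0.76·0.5482) = 14.32·0.6592 = 9.442 mg/L.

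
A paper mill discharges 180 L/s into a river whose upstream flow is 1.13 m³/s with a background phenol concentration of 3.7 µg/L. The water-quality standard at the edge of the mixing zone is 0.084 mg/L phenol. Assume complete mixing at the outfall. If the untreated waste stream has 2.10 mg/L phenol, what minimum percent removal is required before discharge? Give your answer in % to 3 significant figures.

72.0 %

180 L/s = 0.18 m³/s.
3.7 µg/L = 0.0037 mg/L.
Mass balance: 0.084·1.31 = 0.18·Cₑ + 1.13·0.0037.
Cₑ = (0.11 − 0.004181) / 0.18 = 0.5881 mg/L.
Required removal = 1 − 0.5881/2.10 = 71.99 %.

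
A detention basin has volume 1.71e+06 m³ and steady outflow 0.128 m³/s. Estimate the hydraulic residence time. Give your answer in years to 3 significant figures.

0.423 yr

Q = 0.128 m³/s × 3.156e+07 s/yr = 4.039e+06 m³/yr.
Hydraulic residence time τ = V/Q = 1.71e+06/4.039e+06 = 0.4233 yr.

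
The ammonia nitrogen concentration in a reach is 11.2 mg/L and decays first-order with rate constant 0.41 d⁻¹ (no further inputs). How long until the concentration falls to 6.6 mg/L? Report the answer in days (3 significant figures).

1.29 d

t = ln(C₀/C)/k = ln(11.2/6.6)/0.41 = 0.5288/0.41 = 1.29 d.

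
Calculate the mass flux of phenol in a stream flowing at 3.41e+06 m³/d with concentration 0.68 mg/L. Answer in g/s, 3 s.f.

3.41e+06 m³/d = 39.47 m³/s.
Mass flux = Q·C = 39.47 m³/s × 0.68 g/m³ = 26.84 g/s.

26.8 g/s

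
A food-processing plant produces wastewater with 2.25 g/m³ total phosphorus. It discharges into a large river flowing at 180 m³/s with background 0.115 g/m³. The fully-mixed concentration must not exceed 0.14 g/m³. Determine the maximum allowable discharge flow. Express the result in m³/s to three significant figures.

Mass balance at complete mixing: C_std·(Q_w + Q_r) = Q_w·C_e + Q_r·C_b.
Rearranging, Q_w = Q_r·(C_std − C_b)/(C_e − C_std) = 180·(0.14 − 0.115) / (2.25 − 0.14) = 2.133 m³/s.

2.13 m³/s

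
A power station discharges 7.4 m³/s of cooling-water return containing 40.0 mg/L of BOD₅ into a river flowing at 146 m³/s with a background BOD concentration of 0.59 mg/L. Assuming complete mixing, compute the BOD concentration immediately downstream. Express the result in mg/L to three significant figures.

By mass balance at complete mixing, C = (7.4·40 + 146·0.59) / (7.4 + 146) = 382.1/153.4 = 2.491 mg/L.

2.49 mg/L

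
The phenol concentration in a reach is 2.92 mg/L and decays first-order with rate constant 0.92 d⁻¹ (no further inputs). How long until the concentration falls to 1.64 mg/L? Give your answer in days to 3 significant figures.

t = ln(C₀/C)/k = ln(2.92/1.64)/0.92 = 0.5769/0.92 = 0.6271 d.

0.627 d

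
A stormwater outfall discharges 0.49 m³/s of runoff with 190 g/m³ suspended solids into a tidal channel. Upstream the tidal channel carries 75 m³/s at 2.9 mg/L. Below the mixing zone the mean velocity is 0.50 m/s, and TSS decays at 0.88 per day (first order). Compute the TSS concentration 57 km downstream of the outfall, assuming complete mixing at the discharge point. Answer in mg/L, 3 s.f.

After complete mixing, C₀ = (0.49·190 + 75·2.9) / 75.49 = 4.114 mg/L.
Travel time t = 5.7e+04 m / 0.50 m/s = 1.14e+05 s = 1.319 d.
C = 4.114·exp(−0.88·1.319) = 4.114·0.3131 = 1.288 mg/L.

1.29 mg/L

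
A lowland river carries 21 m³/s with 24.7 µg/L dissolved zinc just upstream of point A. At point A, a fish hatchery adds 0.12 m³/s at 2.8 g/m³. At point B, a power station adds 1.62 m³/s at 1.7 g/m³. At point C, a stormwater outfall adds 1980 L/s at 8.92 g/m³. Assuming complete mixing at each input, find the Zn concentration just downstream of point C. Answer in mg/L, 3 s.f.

0.860 mg/L

24.7 µg/L = 0.0247 mg/L.
After input A: C = (21·0.0247 + 0.12·2.8) / 21.12 = 0.04047 mg/L.
After input B: C = (21.12·0.04047 + 1.62·1.7) / 22.74 = 0.1587 mg/L.
1980 L/s = 1.98 m³/s.
After input C: C = (22.74·0.1587 + 1.98·8.92) / 24.72 = 0.8604 mg/L.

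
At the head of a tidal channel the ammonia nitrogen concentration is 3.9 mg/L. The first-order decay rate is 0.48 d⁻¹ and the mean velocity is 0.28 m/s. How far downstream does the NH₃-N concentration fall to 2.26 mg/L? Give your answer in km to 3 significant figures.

From C = C₀·e^(−kt), t = ln(C₀/C)/k = ln(3.9/2.26)/0.48 = 0.5456/0.48 = 1.137 d.
Distance = v·t = 0.28 m/s × 9.821e+04 s = 2.75e+04 m = 27.5 km.

27.5 km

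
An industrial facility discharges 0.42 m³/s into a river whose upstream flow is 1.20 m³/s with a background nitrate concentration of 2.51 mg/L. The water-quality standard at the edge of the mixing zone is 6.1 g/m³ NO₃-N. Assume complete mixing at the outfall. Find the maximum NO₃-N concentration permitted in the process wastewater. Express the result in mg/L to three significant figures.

16.4 mg/L

Mass balance: 6.1·1.62 = 0.42·Cₑ + 1.2·2.51.
Cₑ = (9.882 − 3.012) / 0.42 = 16.36 mg/L.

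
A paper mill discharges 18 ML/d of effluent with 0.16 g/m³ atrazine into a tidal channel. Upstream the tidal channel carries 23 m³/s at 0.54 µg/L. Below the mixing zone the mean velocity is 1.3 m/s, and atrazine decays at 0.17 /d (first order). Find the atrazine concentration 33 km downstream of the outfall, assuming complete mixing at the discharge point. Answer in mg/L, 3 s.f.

0.00188 mg/L

18 ML/d = 0.2083 m³/s.
0.54 µg/L = 0.00054 mg/L.
After complete mixing, C₀ = (0.2083·0.16 + 23·0.00054) / 23.21 = 0.001971 mg/L.
Travel time t = 3.3e+04 m / 1.3 m/s = 2.538e+04 s = 0.2938 d.
C = 0.001971·exp(−0.17·0.2938) = 0.001971·0.9513 = 0.001875 mg/L.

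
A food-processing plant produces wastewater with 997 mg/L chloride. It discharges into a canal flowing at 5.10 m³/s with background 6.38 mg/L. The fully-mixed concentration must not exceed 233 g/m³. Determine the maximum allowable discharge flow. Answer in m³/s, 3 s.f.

1.51 m³/s

Mass balance at complete mixing: C_std·(Q_w + Q_r) = Q_w·C_e + Q_r·C_b.
Rearranging, Q_w = Q_r·(C_std − C_b)/(C_e − C_std) = 5.10·(233 − 6.38) / (997 − 233) = 1.513 m³/s.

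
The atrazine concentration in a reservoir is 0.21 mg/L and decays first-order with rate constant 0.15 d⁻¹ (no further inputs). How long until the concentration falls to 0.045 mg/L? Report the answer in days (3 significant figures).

t = ln(C₀/C)/k = ln(0.21/0.045)/0.15 = 1.54/0.15 = 10.27 d.

10.3 d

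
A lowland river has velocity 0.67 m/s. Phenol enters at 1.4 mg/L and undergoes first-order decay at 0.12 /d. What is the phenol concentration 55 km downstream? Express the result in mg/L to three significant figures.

Travel time t = 55 km / 0.67 m/s = 5.5e+04/0.67 = 8.209e+04 s = 0.9501 d.
First-order decay: C = 1.4·exp(−0.12·0.9501) = 1.4·0.8922 = 1.249 mg/L.

1.25 mg/L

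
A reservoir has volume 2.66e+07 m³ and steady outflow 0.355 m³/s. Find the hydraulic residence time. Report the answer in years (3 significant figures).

Q = 0.355 m³/s × 3.156e+07 s/yr = 1.12e+07 m³/yr.
Hydraulic residence time τ = V/Q = 2.66e+07/1.12e+07 = 2.374 yr.

2.37 yr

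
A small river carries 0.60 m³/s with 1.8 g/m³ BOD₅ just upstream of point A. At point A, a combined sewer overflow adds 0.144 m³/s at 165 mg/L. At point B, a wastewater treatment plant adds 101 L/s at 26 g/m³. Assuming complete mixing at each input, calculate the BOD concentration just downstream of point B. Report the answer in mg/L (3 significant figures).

32.5 mg/L

After input A: C = (0.6·1.8 + 0.144·165) / 0.744 = 33.39 mg/L.
101 L/s = 0.101 m³/s.
After input B: C = (0.744·33.39 + 0.101·26) / 0.845 = 32.5 mg/L.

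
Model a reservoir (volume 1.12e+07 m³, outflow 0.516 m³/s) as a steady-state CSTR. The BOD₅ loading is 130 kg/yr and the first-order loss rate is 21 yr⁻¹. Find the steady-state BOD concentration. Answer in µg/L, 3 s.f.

Outflow Q = 0.516 m³/s × 3.156e+07 s/yr = 1.628e+07 m³/yr.
Steady-state CSTR mass balance: W = Q·C + k·V·C, so C = W/(Q + kV).
Q + kV = 1.628e+07 + 21·1.12e+07 = 2.515e+08 m³/yr.
C = 130/2.515e+08 = 5.169e-07 kg/m³ = 0.0005169 mg/L = 0.5169 µg/L.

0.517 µg/L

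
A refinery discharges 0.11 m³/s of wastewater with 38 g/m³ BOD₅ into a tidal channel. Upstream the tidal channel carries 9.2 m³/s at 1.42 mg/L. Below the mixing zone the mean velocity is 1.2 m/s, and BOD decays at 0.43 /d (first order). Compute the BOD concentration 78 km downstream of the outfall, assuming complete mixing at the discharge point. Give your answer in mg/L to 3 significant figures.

After complete mixing, C₀ = (0.11·38 + 9.2·1.42) / 9.31 = 1.852 mg/L.
Travel time t = 7.8e+04 m / 1.2 m/s = 6.5e+04 s = 0.7523 d.
C = 1.852·exp(−0.43·0.7523) = 1.852·0.7236 = 1.34 mg/L.

1.34 mg/L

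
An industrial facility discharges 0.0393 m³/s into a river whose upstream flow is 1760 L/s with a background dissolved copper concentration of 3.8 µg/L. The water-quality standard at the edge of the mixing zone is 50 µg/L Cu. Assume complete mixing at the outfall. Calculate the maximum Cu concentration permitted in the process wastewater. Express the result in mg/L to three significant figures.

2.12 mg/L

1760 L/s = 1.76 m³/s.
3.8 µg/L = 0.0038 mg/L.
50 µg/L = 0.05 mg/L.
Mass balance: 0.05·1.799 = 0.0393·Cₑ + 1.76·0.0038.
Cₑ = (0.08997 − 0.006688) / 0.0393 = 2.119 mg/L.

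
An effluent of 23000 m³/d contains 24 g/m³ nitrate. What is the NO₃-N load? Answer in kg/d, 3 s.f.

23000 m³/d = 0.2662 m³/s.
Mass flux = Q·C = 0.2662 m³/s × 24 g/m³ = 6.389 g/s.
= 6.389 g/s × 86.4 = 552 kg/d.

552 kg/d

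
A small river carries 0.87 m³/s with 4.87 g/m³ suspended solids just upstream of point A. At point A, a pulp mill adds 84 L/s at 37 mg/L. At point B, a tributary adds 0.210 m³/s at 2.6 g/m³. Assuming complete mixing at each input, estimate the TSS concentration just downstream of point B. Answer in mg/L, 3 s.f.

6.78 mg/L

84 L/s = 0.084 m³/s.
After input A: C = (0.87·4.87 + 0.084·37) / 0.954 = 7.699 mg/L.
After input B: C = (0.954·7.699 + 0.21·2.6) / 1.164 = 6.779 mg/L.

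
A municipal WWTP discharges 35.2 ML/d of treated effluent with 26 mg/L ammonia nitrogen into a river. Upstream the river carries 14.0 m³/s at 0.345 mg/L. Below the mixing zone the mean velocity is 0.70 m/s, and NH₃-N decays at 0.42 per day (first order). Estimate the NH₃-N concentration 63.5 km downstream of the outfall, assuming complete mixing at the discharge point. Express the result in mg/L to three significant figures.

35.2 ML/d = 0.4074 m³/s.
After complete mixing, C₀ = (0.4074·26 + 14·0.345) / 14.41 = 1.07 mg/L.
Travel time t = 6.35e+04 m / 0.70 m/s = 9.071e+04 s = 1.05 d.
C = 1.07·exp(−0.42·1.05) = 1.07·0.6434 = 0.6887 mg/L.

0.689 mg/L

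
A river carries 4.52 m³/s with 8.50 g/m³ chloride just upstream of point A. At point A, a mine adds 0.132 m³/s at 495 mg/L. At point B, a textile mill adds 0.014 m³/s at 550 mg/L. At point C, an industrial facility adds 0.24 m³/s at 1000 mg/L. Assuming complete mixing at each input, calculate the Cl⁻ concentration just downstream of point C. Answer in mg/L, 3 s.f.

71.6 mg/L

After input A: C = (4.52·8.5 + 0.132·495) / 4.652 = 22.3 mg/L.
After input B: C = (4.652·22.3 + 0.014·550) / 4.666 = 23.89 mg/L.
After input C: C = (4.666·23.89 + 0.24·1000) / 4.906 = 71.64 mg/L.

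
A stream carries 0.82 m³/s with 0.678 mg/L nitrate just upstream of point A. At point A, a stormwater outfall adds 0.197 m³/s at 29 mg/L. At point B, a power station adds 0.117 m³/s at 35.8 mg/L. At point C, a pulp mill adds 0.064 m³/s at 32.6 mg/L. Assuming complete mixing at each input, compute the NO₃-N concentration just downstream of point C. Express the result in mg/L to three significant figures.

After input A: C = (0.82·0.678 + 0.197·29) / 1.017 = 6.164 mg/L.
After input B: C = (1.017·6.164 + 0.117·35.8) / 1.134 = 9.222 mg/L.
After input C: C = (1.134·9.222 + 0.064·32.6) / 1.198 = 10.47 mg/L.

10.5 mg/L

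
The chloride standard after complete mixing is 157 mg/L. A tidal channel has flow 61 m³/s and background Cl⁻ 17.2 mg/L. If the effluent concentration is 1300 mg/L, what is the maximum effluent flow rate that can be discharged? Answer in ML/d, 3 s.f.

645 ML/d

Mass balance at complete mixing: C_std·(Q_w + Q_r) = Q_w·C_e + Q_r·C_b.
Rearranging, Q_w = Q_r·(C_std − C_b)/(C_e − C_std) = 61·(157 − 17.2) / (1300 − 157) = 7.461 m³/s.
= 644.6 ML/d.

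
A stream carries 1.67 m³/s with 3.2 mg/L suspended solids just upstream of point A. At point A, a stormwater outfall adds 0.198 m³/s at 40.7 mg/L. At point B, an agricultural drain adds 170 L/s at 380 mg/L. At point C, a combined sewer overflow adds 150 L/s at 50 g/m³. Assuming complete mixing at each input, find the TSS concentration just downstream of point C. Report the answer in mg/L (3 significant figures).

After input A: C = (1.67·3.2 + 0.198·40.7) / 1.868 = 7.175 mg/L.
170 L/s = 0.17 m³/s.
After input B: C = (1.868·7.175 + 0.17·380) / 2.038 = 38.27 mg/L.
150 L/s = 0.15 m³/s.
After input C: C = (2.038·38.27 + 0.15·50) / 2.188 = 39.08 mg/L.

39.1 mg/L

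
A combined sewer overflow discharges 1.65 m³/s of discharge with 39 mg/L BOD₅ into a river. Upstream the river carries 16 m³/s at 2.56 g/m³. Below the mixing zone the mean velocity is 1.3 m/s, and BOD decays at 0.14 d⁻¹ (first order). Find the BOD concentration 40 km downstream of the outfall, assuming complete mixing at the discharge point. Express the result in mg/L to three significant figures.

5.68 mg/L

After complete mixing, C₀ = (1.65·39 + 16·2.56) / 17.65 = 5.967 mg/L.
Travel time t = 4e+04 m / 1.3 m/s = 3.077e+04 s = 0.3561 d.
C = 5.967·exp(−0.14·0.3561) = 5.967·0.9514 = 5.676 mg/L.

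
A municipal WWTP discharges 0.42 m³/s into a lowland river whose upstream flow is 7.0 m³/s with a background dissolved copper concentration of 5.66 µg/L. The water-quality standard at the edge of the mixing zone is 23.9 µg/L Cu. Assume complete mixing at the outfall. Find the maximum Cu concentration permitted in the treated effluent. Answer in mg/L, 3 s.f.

0.328 mg/L

5.66 µg/L = 0.00566 mg/L.
23.9 µg/L = 0.0239 mg/L.
Mass balance: 0.0239·7.42 = 0.42·Cₑ + 7·0.00566.
Cₑ = (0.1773 − 0.03962) / 0.42 = 0.3279 mg/L.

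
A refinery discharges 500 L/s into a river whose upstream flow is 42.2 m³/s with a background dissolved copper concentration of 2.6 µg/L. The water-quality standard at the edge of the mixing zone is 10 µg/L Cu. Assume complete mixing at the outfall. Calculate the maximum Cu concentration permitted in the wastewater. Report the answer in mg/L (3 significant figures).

500 L/s = 0.5 m³/s.
2.6 µg/L = 0.0026 mg/L.
10 µg/L = 0.01 mg/L.
Mass balance: 0.01·42.7 = 0.5·Cₑ + 42.2·0.0026.
Cₑ = (0.427 − 0.1097) / 0.5 = 0.6346 mg/L.

0.635 mg/L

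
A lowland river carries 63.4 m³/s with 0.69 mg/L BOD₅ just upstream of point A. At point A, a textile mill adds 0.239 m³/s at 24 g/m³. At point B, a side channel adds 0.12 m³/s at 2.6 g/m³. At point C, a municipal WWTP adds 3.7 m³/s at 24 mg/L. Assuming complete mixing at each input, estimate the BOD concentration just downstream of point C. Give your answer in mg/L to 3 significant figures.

After input A: C = (63.4·0.69 + 0.239·24) / 63.64 = 0.7775 mg/L.
After input B: C = (63.64·0.7775 + 0.12·2.6) / 63.76 = 0.781 mg/L.
After input C: C = (63.76·0.781 + 3.7·24) / 67.46 = 2.054 mg/L.

2.05 mg/L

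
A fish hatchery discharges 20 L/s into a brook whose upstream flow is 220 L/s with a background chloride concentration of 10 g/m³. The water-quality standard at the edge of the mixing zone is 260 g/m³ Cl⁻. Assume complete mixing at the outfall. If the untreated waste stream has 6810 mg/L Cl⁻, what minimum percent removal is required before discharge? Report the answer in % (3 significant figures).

55.8 %

20 L/s = 0.02 m³/s.
220 L/s = 0.22 m³/s.
Mass balance: 260·0.24 = 0.02·Cₑ + 0.22·10.
Cₑ = (62.4 − 2.2) / 0.02 = 3010 mg/L.
Required removal = 1 − 3010/6810 = 55.8 %.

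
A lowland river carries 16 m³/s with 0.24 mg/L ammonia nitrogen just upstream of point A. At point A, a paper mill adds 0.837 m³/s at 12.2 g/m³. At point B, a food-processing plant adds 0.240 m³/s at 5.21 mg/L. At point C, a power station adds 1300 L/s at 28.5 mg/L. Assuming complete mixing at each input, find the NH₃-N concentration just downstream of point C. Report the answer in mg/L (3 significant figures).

2.85 mg/L

After input A: C = (16·0.24 + 0.837·12.2) / 16.84 = 0.8346 mg/L.
After input B: C = (16.84·0.8346 + 0.24·5.21) / 17.08 = 0.896 mg/L.
1300 L/s = 1.3 m³/s.
After input C: C = (17.08·0.896 + 1.3·28.5) / 18.38 = 2.849 mg/L.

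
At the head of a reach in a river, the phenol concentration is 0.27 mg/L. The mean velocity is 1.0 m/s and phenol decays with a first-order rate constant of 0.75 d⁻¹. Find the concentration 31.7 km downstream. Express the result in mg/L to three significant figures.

0.205 mg/L

Travel time t = 31.7 km / 1.0 m/s = 3.17e+04/1.0 = 3.17e+04 s = 0.3669 d.
First-order decay: C = 0.27·exp(−0.75·0.3669) = 0.27·0.7594 = 0.205 mg/L.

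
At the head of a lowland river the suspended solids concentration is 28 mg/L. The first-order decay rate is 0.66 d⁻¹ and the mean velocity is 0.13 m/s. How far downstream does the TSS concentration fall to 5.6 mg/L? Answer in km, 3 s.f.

27.4 km

From C = C₀·e^(−kt), t = ln(C₀/C)/k = ln(28/5.6)/0.66 = 1.609/0.66 = 2.439 d.
Distance = v·t = 0.13 m/s × 2.107e+05 s = 2.739e+04 m = 27.39 km.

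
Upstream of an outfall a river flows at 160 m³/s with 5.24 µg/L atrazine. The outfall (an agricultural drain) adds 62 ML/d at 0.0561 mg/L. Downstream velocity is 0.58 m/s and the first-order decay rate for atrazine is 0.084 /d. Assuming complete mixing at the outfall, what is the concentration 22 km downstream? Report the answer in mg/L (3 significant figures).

62 ML/d = 0.7176 m³/s.
5.24 µg/L = 0.00524 mg/L.
After complete mixing, C₀ = (0.7176·0.0561 + 160·0.00524) / 160.7 = 0.005467 mg/L.
Travel time t = 2.2e+04 m / 0.58 m/s = 3.793e+04 s = 0.439 d.
C = 0.005467·exp(−0.084·0.439) = 0.005467·0.9638 = 0.005269 mg/L.

0.00527 mg/L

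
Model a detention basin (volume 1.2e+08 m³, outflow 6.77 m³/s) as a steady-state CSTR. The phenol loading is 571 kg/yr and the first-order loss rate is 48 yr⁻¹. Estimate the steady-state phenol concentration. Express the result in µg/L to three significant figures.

0.0956 µg/L

Outflow Q = 6.77 m³/s × 3.156e+07 s/yr = 2.136e+08 m³/yr.
Steady-state CSTR mass balance: W = Q·C + k·V·C, so C = W/(Q + kV).
Q + kV = 2.136e+08 + 48·1.2e+08 = 5.974e+09 m³/yr.
C = 571/5.974e+09 = 9.559e-08 kg/m³ = 9.559e-05 mg/L = 0.09559 µg/L.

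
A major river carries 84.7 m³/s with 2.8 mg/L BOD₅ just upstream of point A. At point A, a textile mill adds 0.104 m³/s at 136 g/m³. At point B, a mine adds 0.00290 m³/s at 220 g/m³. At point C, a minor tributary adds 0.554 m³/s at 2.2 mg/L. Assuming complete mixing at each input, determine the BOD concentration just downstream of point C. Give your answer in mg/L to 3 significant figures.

After input A: C = (84.7·2.8 + 0.104·136) / 84.8 = 2.963 mg/L.
After input B: C = (84.8·2.963 + 0.0029·220) / 84.81 = 2.971 mg/L.
After input C: C = (84.81·2.971 + 0.554·2.2) / 85.36 = 2.966 mg/L.

2.97 mg/L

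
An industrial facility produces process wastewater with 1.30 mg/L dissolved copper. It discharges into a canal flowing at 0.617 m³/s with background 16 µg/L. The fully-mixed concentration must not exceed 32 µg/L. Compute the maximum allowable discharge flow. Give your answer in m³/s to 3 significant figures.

0.00779 m³/s

16 µg/L = 0.016 mg/L.
32 µg/L = 0.032 mg/L.
Mass balance at complete mixing: C_std·(Q_w + Q_r) = Q_w·C_e + Q_r·C_b.
Rearranging, Q_w = Q_r·(C_std − C_b)/(C_e − C_std) = 0.617·(0.032 − 0.016) / (1.3 − 0.032) = 0.007785 m³/s.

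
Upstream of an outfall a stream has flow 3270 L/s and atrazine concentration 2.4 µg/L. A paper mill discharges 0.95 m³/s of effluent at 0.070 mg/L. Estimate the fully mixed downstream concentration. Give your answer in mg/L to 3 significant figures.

0.0176 mg/L

3270 L/s = 3.27 m³/s.
2.4 µg/L = 0.0024 mg/L.
Conservation of mass across the mixing zone: C = (0.95·0.07 + 3.27·0.0024) / (0.95 + 3.27) = 0.07435/4.22 = 0.01762 mg/L.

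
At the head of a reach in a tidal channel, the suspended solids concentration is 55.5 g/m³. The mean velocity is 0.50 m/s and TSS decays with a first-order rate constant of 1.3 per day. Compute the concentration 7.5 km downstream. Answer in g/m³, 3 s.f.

44.3 g/m³

Travel time t = 7.5 km / 0.50 m/s = 7500/0.50 = 1.5e+04 s = 0.1736 d.
First-order decay: C = 55.5·exp(−1.3·0.1736) = 55.5·0.798 = 44.29 g/m³.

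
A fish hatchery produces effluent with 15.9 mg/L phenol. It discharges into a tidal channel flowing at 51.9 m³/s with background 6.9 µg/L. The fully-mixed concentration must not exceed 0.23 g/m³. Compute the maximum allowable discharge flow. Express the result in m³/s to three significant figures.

0.739 m³/s

6.9 µg/L = 0.0069 mg/L.
Mass balance at complete mixing: C_std·(Q_w + Q_r) = Q_w·C_e + Q_r·C_b.
Rearranging, Q_w = Q_r·(C_std − C_b)/(C_e − C_std) = 51.9·(0.23 − 0.0069) / (15.9 − 0.23) = 0.7389 m³/s.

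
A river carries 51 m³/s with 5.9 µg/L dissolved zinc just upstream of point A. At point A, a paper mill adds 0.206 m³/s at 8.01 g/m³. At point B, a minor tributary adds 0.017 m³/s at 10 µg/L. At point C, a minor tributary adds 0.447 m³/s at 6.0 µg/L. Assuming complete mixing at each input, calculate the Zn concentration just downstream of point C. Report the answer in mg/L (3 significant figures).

0.0378 mg/L

5.9 µg/L = 0.0059 mg/L.
After input A: C = (51·0.0059 + 0.206·8.01) / 51.21 = 0.0381 mg/L.
10 µg/L = 0.01 mg/L.
After input B: C = (51.21·0.0381 + 0.017·0.01) / 51.22 = 0.03809 mg/L.
6.0 µg/L = 0.006 mg/L.
After input C: C = (51.22·0.03809 + 0.447·0.006) / 51.67 = 0.03781 mg/L.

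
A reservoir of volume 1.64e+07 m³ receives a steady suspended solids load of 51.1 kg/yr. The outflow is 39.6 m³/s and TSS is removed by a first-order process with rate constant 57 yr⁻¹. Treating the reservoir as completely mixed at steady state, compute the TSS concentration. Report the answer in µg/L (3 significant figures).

0.0234 µg/L

Outflow Q = 39.6 m³/s × 3.156e+07 s/yr = 1.25e+09 m³/yr.
Steady-state CSTR mass balance: W = Q·C + k·V·C, so C = W/(Q + kV).
Q + kV = 1.25e+09 + 57·1.64e+07 = 2.184e+09 m³/yr.
C = 51.1/2.184e+09 = 2.339e-08 kg/m³ = 2.339e-05 mg/L = 0.02339 µg/L.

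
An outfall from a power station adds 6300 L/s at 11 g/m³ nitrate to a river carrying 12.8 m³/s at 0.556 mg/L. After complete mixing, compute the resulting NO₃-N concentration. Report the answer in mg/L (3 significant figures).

4.00 mg/L

6300 L/s = 6.3 m³/s.
Conservation of mass across the mixing zone: C = (6.3·11 + 12.8·0.556) / (6.3 + 12.8) = 76.42/19.1 = 4.001 mg/L.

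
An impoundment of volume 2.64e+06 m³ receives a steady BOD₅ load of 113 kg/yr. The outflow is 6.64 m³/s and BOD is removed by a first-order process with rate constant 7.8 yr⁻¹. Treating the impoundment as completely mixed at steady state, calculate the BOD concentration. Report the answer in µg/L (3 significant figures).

0.491 µg/L

Outflow Q = 6.64 m³/s × 3.156e+07 s/yr = 2.095e+08 m³/yr.
Steady-state CSTR mass balance: W = Q·C + k·V·C, so C = W/(Q + kV).
Q + kV = 2.095e+08 + 7.8·2.64e+06 = 2.301e+08 m³/yr.
C = 113/2.301e+08 = 4.91e-07 kg/m³ = 0.000491 mg/L = 0.491 µg/L.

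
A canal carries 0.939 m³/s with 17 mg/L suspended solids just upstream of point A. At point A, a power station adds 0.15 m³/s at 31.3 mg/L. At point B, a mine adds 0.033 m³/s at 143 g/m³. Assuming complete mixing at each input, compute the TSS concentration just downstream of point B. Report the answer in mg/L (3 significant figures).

After input A: C = (0.939·17 + 0.15·31.3) / 1.089 = 18.97 mg/L.
After input B: C = (1.089·18.97 + 0.033·143) / 1.122 = 22.62 mg/L.

22.6 mg/L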